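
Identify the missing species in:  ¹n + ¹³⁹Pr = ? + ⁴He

La-136

Conserve mass number: 1 + 139 = A + 4, so A = 136.
Conserve atomic number: 0 + 59 = Z + 2, so Z = 57.
Z = 57 is lanthanum, so the species is ¹³⁶La.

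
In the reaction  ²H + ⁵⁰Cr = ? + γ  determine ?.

Mn-52

Conserve mass number: 2 + 50 = A + 0, so A = 52.
Conserve atomic number: 1 + 24 = Z + 0, so Z = 25.
Z = 25 is manganese, so the species is ⁵²Mn.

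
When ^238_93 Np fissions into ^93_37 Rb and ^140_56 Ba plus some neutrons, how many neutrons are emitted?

5

Conserve mass number: 238 = 93 + 140 + k, so k = 238 − 233 = 5.
Check atomic number: 93 = 37 + 56 + 0 = 93. ✓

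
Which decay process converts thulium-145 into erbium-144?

proton emission

ΔA = 144 − 145 = -1; ΔZ = 68 − 69 = -1.
A drops by 1 and Z drops by 1 — a proton was emitted.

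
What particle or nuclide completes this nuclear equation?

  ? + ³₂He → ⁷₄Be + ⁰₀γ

alpha particle

Conserve mass number: A + 3 = 7 + 0, so A = 4.
Conserve atomic number: Z + 2 = 4 + 0, so Z = 2.
A = 4 and Z = 2 is ⁴₂He — an alpha particle.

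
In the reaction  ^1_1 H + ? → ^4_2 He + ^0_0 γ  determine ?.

triton

Conserve mass number: 1 + A = 4 + 0, so A = 3.
Conserve atomic number: 1 + Z = 2 + 0, so Z = 1.
A = 3 and Z = 1 is ^3_1 H — a triton.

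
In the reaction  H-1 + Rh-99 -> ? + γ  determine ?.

Conserve mass number: 1 + 99 = A + 0, so A = 100.
Conserve atomic number: 1 + 45 = Z + 0, so Z = 46.
Z = 46 is palladium, so the species is Pd-100.

Pd-100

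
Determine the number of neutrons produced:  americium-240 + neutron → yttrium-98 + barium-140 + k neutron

Conserve mass number: 241 = 98 + 140 + k, so k = 241 − 238 = 3.
Check atomic number: 95 = 39 + 56 + 0 = 95. ✓

3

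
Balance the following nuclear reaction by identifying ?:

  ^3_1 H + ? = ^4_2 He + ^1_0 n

Conserve mass number: 3 + A = 4 + 1, so A = 2.
Conserve atomic number: 1 + Z = 2 + 0, so Z = 1.
A = 2 and Z = 1 is ^2_1 H — a deuteron.

deuteron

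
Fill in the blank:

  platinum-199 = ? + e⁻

Au-199

Conserve mass number: 199 = A + 0, so A = 199.
Conserve atomic number: 78 = Z − 1, so Z = 79.
Z = 79 is gold, so the species is gold-199.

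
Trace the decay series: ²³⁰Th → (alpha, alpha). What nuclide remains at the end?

Rn-222

Start: (A, Z) = (230, 90).
After α: (226, 88).
After α: (222, 86).
Z = 86 is radon.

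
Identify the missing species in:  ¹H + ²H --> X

Conserve mass number: 1 + 2 = A, so A = 3.
Conserve atomic number: 1 + 1 = Z, so Z = 2.
Z = 2 is helium, so the species is ³He.

He-3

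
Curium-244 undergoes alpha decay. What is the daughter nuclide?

Alpha decay: mass number changes by -4, atomic number by -2.
A: 244 − 4 = 240; Z: 96 − 2 = 94.
Z = 94 is plutonium, so the daughter is plutonium-240.

Pu-240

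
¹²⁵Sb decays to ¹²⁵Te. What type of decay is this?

beta-minus decay

ΔA = 125 − 125 = 0; ΔZ = 52 − 51 = +1.
A is unchanged and Z rises by 1 — a neutron has become a proton (β⁻ decay).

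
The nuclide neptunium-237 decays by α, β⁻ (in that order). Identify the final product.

U-233

Start: (A, Z) = (237, 93).
After α: (233, 91).
After β⁻: (233, 92).
Z = 92 is uranium.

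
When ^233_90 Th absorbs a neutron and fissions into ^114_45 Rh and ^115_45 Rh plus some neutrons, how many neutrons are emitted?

Conserve mass number: 234 = 114 + 115 + k, so k = 234 − 229 = 5.
Check atomic number: 90 = 45 + 45 + 0 = 90. ✓

5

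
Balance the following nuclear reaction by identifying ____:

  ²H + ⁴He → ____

Conserve mass number: 2 + 4 = A, so A = 6.
Conserve atomic number: 1 + 2 = Z, so Z = 3.
Z = 3 is lithium, so the species is ⁶Li.

Li-6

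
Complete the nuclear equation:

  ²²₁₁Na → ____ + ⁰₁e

Conserve mass number: 22 = A + 0, so A = 22.
Conserve atomic number: 11 = Z + 1, so Z = 10.
Z = 10 is neon, so the species is ²²₁₀Ne.

Ne-22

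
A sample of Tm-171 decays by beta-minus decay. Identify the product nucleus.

Yb-171

Beta-minus decay: mass number changes by +0, atomic number by +1.
A: 171 = 171; Z: 69 + 1 = 70.
Z = 70 is ytterbium, so the daughter is Yb-171.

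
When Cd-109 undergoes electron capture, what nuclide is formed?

Ag-109

Electron capture: mass number changes by +0, atomic number by -1.
A: 109 = 109; Z: 48 − 1 = 47.
Z = 47 is silver, so the daughter is Ag-109.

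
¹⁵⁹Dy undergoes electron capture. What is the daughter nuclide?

Electron capture: mass number changes by +0, atomic number by -1.
A: 159 = 159; Z: 66 − 1 = 65.
Z = 65 is terbium, so the daughter is ¹⁵⁹Tb.

Tb-159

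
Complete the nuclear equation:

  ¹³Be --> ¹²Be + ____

neutron

Conserve mass number: 13 = 12 + A, so A = 1.
Conserve atomic number: 4 = 4 + Z, so Z = 0.
A = 1 and Z = 0 is ¹n — a neutron.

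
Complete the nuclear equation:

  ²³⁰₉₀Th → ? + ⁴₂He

Conserve mass number: 230 = A + 4, so A = 226.
Conserve atomic number: 90 = Z + 2, so Z = 88.
Z = 88 is radium, so the species is ²²⁶₈₈Ra.

Ra-226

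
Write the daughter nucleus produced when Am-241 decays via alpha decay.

Alpha decay: mass number changes by -4, atomic number by -2.
A: 241 − 4 = 237; Z: 95 − 2 = 93.
Z = 93 is neptunium, so the daughter is Np-237.

Np-237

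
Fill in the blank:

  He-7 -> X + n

He-6

Conserve mass number: 7 = A + 1, so A = 6.
Conserve atomic number: 2 = Z + 0, so Z = 2.
Z = 2 is helium, so the species is He-6.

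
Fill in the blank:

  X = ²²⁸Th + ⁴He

U-232

Conserve mass number: A = 228 + 4, so A = 232.
Conserve atomic number: Z = 90 + 2, so Z = 92.
Z = 92 is uranium, so the species is ²³²U.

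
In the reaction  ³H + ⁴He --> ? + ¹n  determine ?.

Li-6

Conserve mass number: 3 + 4 = A + 1, so A = 6.
Conserve atomic number: 1 + 2 = Z + 0, so Z = 3.
Z = 3 is lithium, so the species is ⁶Li.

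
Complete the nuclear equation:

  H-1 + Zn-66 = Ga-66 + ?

Conserve mass number: 1 + 66 = 66 + A, so A = 1.
Conserve atomic number: 1 + 30 = 31 + Z, so Z = 0.
A = 1 and Z = 0 is n — a neutron.

neutron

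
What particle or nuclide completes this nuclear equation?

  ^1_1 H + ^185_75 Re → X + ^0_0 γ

Conserve mass number: 1 + 185 = A + 0, so A = 186.
Conserve atomic number: 1 + 75 = Z + 0, so Z = 76.
Z = 76 is osmium, so the species is ^186_76 Os.

Os-186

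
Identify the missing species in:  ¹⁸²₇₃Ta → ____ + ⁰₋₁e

W-182

Conserve mass number: 182 = A + 0, so A = 182.
Conserve atomic number: 73 = Z − 1, so Z = 74.
Z = 74 is tungsten, so the species is ¹⁸²₇₄W.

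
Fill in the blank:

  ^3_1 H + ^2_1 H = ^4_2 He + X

neutron

Conserve mass number: 3 + 2 = 4 + A, so A = 1.
Conserve atomic number: 1 + 1 = 2 + Z, so Z = 0.
A = 1 and Z = 0 is ^1_0 n — a neutron.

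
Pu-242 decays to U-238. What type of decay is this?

alpha decay

ΔA = 238 − 242 = -4; ΔZ = 92 − 94 = -2.
A drops by 4 and Z drops by 2 — the signature of alpha emission.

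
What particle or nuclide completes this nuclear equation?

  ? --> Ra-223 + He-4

Conserve mass number: A = 223 + 4, so A = 227.
Conserve atomic number: Z = 88 + 2, so Z = 90.
Z = 90 is thorium, so the species is Th-227.

Th-227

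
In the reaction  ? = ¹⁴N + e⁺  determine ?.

Conserve mass number: A = 14 + 0, so A = 14.
Conserve atomic number: Z = 7 + 1, so Z = 8.
Z = 8 is oxygen, so the species is ¹⁴O.

O-14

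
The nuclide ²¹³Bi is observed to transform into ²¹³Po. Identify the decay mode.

beta-minus decay

ΔA = 213 − 213 = 0; ΔZ = 84 − 83 = +1.
A is unchanged and Z rises by 1 — a neutron has become a proton (β⁻ decay).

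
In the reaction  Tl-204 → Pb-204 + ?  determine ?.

beta-minus particle

Conserve mass number: 204 = 204 + A, so A = 0.
Conserve atomic number: 81 = 82 + Z, so Z = -1.
A = 0 and Z = -1 is e⁻ — a beta-minus particle.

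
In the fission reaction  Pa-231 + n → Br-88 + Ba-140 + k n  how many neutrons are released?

Conserve mass number: 232 = 88 + 140 + k, so k = 232 − 228 = 4.
Check atomic number: 91 = 35 + 56 + 0 = 91. ✓

4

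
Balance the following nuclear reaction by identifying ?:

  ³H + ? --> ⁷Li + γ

Conserve mass number: 3 + A = 7 + 0, so A = 4.
Conserve atomic number: 1 + Z = 3 + 0, so Z = 2.
A = 4 and Z = 2 is ⁴He — an alpha particle.

alpha particle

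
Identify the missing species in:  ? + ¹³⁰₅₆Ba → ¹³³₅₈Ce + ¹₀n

Conserve mass number: A + 130 = 133 + 1, so A = 4.
Conserve atomic number: Z + 56 = 58 + 0, so Z = 2.
A = 4 and Z = 2 is ⁴₂He — an alpha particle.

alpha particle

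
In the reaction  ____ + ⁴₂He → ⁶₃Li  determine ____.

Conserve mass number: A + 4 = 6, so A = 2.
Conserve atomic number: Z + 2 = 3, so Z = 1.
A = 2 and Z = 1 is ²₁H — a deuteron.

deuteron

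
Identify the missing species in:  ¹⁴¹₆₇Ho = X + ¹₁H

Conserve mass number: 141 = A + 1, so A = 140.
Conserve atomic number: 67 = Z + 1, so Z = 66.
Z = 66 is dysprosium, so the species is ¹⁴⁰₆₆Dy.

Dy-140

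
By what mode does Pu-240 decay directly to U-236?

ΔA = 236 − 240 = -4; ΔZ = 92 − 94 = -2.
A drops by 4 and Z drops by 2 — the signature of alpha emission.

alpha decay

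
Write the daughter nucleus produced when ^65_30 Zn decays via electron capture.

Electron capture: mass number changes by +0, atomic number by -1.
A: 65 = 65; Z: 30 − 1 = 29.
Z = 29 is copper, so the daughter is ^65_29 Cu.

Cu-65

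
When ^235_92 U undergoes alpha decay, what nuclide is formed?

Th-231

Alpha decay: mass number changes by -4, atomic number by -2.
A: 235 − 4 = 231; Z: 92 − 2 = 90.
Z = 90 is thorium, so the daughter is ^231_90 Th.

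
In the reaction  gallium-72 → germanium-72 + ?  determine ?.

Conserve mass number: 72 = 72 + A, so A = 0.
Conserve atomic number: 31 = 32 + Z, so Z = -1.
A = 0 and Z = -1 is e⁻ — a beta-minus particle.

beta-minus particle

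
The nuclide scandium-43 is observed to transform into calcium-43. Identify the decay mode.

ΔA = 43 − 43 = 0; ΔZ = 20 − 21 = -1.
A is unchanged and Z drops by 1 — a proton has become a neutron (β⁺ emission or electron capture).

beta-plus decay or electron capture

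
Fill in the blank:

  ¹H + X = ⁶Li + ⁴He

Conserve mass number: 1 + A = 6 + 4, so A = 9.
Conserve atomic number: 1 + Z = 3 + 2, so Z = 4.
Z = 4 is beryllium, so the species is ⁹Be.

Be-9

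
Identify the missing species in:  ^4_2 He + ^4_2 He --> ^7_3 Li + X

proton

Conserve mass number: 4 + 4 = 7 + A, so A = 1.
Conserve atomic number: 2 + 2 = 3 + Z, so Z = 1.
A = 1 and Z = 1 is ^1_1 H — a proton.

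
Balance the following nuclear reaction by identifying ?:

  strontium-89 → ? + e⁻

Conserve mass number: 89 = A + 0, so A = 89.
Conserve atomic number: 38 = Z − 1, so Z = 39.
Z = 39 is yttrium, so the species is yttrium-89.

Y-89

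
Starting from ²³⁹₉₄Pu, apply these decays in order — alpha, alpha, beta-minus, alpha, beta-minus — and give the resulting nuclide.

Start: (A, Z) = (239, 94).
After α: (235, 92).
After α: (231, 90).
After β⁻: (231, 91).
After α: (227, 89).
After β⁻: (227, 90).
Z = 90 is thorium.

Th-227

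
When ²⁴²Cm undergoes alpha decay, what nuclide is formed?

Pu-238

Alpha decay: mass number changes by -4, atomic number by -2.
A: 242 − 4 = 238; Z: 96 − 2 = 94.
Z = 94 is plutonium, so the daughter is ²³⁸Pu.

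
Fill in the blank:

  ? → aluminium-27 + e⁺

Si-27

Conserve mass number: A = 27 + 0, so A = 27.
Conserve atomic number: Z = 13 + 1, so Z = 14.
Z = 14 is silicon, so the species is silicon-27.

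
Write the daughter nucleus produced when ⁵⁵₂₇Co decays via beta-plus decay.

Fe-55

Beta-plus decay: mass number changes by +0, atomic number by -1.
A: 55 = 55; Z: 27 − 1 = 26.
Z = 26 is iron, so the daughter is ⁵⁵₂₆Fe.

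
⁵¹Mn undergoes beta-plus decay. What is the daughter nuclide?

Cr-51

Beta-plus decay: mass number changes by +0, atomic number by -1.
A: 51 = 51; Z: 25 − 1 = 24.
Z = 24 is chromium, so the daughter is ⁵¹Cr.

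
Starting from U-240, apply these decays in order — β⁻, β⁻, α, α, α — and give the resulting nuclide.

Start: (A, Z) = (240, 92).
After β⁻: (240, 93).
After β⁻: (240, 94).
After α: (236, 92).
After α: (232, 90).
After α: (228, 88).
Z = 88 is radium.

Ra-228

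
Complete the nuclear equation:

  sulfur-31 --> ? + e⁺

P-31

Conserve mass number: 31 = A + 0, so A = 31.
Conserve atomic number: 16 = Z + 1, so Z = 15.
Z = 15 is phosphorus, so the species is phosphorus-31.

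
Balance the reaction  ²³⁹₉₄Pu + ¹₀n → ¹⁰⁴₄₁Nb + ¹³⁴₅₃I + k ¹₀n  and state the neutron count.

2

Conserve mass number: 240 = 104 + 134 + k, so k = 240 − 238 = 2.
Check atomic number: 94 = 41 + 53 + 0 = 94. ✓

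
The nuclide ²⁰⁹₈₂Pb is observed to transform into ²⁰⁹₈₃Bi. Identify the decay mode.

ΔA = 209 − 209 = 0; ΔZ = 83 − 82 = +1.
A is unchanged and Z rises by 1 — a neutron has become a proton (β⁻ decay).

beta-minus decay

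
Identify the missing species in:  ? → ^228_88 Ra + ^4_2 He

Conserve mass number: A = 228 + 4, so A = 232.
Conserve atomic number: Z = 88 + 2, so Z = 90.
Z = 90 is thorium, so the species is ^232_90 Th.

Th-232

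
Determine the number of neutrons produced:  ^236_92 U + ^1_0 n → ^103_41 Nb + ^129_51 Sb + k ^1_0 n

Conserve mass number: 237 = 103 + 129 + k, so k = 237 − 232 = 5.
Check atomic number: 92 = 41 + 51 + 0 = 92. ✓

5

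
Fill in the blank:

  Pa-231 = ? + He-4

Conserve mass number: 231 = A + 4, so A = 227.
Conserve atomic number: 91 = Z + 2, so Z = 89.
Z = 89 is actinium, so the species is Ac-227.

Ac-227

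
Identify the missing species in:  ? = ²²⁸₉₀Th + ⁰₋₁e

Conserve mass number: A = 228 + 0, so A = 228.
Conserve atomic number: Z = 90 − 1, so Z = 89.
Z = 89 is actinium, so the species is ²²⁸₈₉Ac.

Ac-228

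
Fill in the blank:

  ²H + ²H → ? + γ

Conserve mass number: 2 + 2 = A + 0, so A = 4.
Conserve atomic number: 1 + 1 = Z + 0, so Z = 2.
A = 4 and Z = 2 is ⁴He — an alpha particle.

He-4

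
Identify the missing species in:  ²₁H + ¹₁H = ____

He-3

Conserve mass number: 2 + 1 = A, so A = 3.
Conserve atomic number: 1 + 1 = Z, so Z = 2.
Z = 2 is helium, so the species is ³₂He.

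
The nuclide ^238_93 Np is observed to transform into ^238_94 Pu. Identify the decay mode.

beta-minus decay

ΔA = 238 − 238 = 0; ΔZ = 94 − 93 = +1.
A is unchanged and Z rises by 1 — a neutron has become a proton (β⁻ decay).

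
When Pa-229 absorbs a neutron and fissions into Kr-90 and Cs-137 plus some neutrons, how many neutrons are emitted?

Conserve mass number: 230 = 90 + 137 + k, so k = 230 − 227 = 3.
Check atomic number: 91 = 36 + 55 + 0 = 91. ✓

3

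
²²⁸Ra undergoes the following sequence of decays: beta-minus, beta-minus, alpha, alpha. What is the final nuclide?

Start: (A, Z) = (228, 88).
After β⁻: (228, 89).
After β⁻: (228, 90).
After α: (224, 88).
After α: (220, 86).
Z = 86 is radon.

Rn-220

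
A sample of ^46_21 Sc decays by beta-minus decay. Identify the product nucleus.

Beta-minus decay: mass number changes by +0, atomic number by +1.
A: 46 = 46; Z: 21 + 1 = 22.
Z = 22 is titanium, so the daughter is ^46_22 Ti.

Ti-46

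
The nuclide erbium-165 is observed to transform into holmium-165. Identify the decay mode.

beta-plus decay or electron capture

ΔA = 165 − 165 = 0; ΔZ = 67 − 68 = -1.
A is unchanged and Z drops by 1 — a proton has become a neutron (β⁺ emission or electron capture).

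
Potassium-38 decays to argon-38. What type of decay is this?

ΔA = 38 − 38 = 0; ΔZ = 18 − 19 = -1.
A is unchanged and Z drops by 1 — a proton has become a neutron (β⁺ emission or electron capture).

beta-plus decay or electron capture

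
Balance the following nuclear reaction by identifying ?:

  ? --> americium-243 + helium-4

Conserve mass number: A = 243 + 4, so A = 247.
Conserve atomic number: Z = 95 + 2, so Z = 97.
Z = 97 is berkelium, so the species is berkelium-247.

Bk-247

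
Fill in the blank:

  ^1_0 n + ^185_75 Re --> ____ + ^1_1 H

Conserve mass number: 1 + 185 = A + 1, so A = 185.
Conserve atomic number: 0 + 75 = Z + 1, so Z = 74.
Z = 74 is tungsten, so the species is ^185_74 W.

W-185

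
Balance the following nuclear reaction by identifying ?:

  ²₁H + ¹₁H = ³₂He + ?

Conserve mass number: 2 + 1 = 3 + A, so A = 0.
Conserve atomic number: 1 + 1 = 2 + Z, so Z = 0.
A = 0 and Z = 0 is ⁰₀γ — a gamma ray.

gamma ray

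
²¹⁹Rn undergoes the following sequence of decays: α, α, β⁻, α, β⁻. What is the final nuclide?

Pb-207

Start: (A, Z) = (219, 86).
After α: (215, 84).
After α: (211, 82).
After β⁻: (211, 83).
After α: (207, 81).
After β⁻: (207, 82).
Z = 82 is lead.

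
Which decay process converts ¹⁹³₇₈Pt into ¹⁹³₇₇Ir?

beta-plus decay or electron capture

ΔA = 193 − 193 = 0; ΔZ = 77 − 78 = -1.
A is unchanged and Z drops by 1 — a proton has become a neutron (β⁺ emission or electron capture).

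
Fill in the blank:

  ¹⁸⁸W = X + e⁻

Re-188

Conserve mass number: 188 = A + 0, so A = 188.
Conserve atomic number: 74 = Z − 1, so Z = 75.
Z = 75 is rhenium, so the species is ¹⁸⁸Re.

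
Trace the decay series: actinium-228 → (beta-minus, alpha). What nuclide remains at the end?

Start: (A, Z) = (228, 89).
After β⁻: (228, 90).
After α: (224, 88).
Z = 88 is radium.

Ra-224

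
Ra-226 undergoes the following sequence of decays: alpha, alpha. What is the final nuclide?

Po-218

Start: (A, Z) = (226, 88).
After α: (222, 86).
After α: (218, 84).
Z = 84 is polonium.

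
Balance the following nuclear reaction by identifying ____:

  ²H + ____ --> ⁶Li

alpha particle

Conserve mass number: 2 + A = 6, so A = 4.
Conserve atomic number: 1 + Z = 3, so Z = 2.
A = 4 and Z = 2 is ⁴He — an alpha particle.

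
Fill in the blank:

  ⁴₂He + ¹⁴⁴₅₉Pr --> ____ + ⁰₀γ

Conserve mass number: 4 + 144 = A + 0, so A = 148.
Conserve atomic number: 2 + 59 = Z + 0, so Z = 61.
Z = 61 is promethium, so the species is ¹⁴⁸₆₁Pm.

Pm-148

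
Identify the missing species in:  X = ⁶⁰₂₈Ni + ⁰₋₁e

Conserve mass number: A = 60 + 0, so A = 60.
Conserve atomic number: Z = 28 − 1, so Z = 27.
Z = 27 is cobalt, so the species is ⁶⁰₂₇Co.

Co-60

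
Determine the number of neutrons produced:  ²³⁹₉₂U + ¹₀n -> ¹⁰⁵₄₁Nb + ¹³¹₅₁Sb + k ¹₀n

Conserve mass number: 240 = 105 + 131 + k, so k = 240 − 236 = 4.
Check atomic number: 92 = 41 + 51 + 0 = 92. ✓

4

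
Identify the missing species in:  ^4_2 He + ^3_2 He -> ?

Be-7

Conserve mass number: 4 + 3 = A, so A = 7.
Conserve atomic number: 2 + 2 = Z, so Z = 4.
Z = 4 is beryllium, so the species is ^7_4 Be.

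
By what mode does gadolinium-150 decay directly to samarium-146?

alpha decay

ΔA = 146 − 150 = -4; ΔZ = 62 − 64 = -2.
A drops by 4 and Z drops by 2 — the signature of alpha emission.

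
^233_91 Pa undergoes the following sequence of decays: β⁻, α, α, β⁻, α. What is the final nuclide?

Fr-221

Start: (A, Z) = (233, 91).
After β⁻: (233, 92).
After α: (229, 90).
After α: (225, 88).
After β⁻: (225, 89).
After α: (221, 87).
Z = 87 is francium.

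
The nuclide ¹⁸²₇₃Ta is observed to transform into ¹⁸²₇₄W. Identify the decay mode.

ΔA = 182 − 182 = 0; ΔZ = 74 − 73 = +1.
A is unchanged and Z rises by 1 — a neutron has become a proton (β⁻ decay).

beta-minus decay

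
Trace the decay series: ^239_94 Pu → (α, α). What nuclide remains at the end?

Start: (A, Z) = (239, 94).
After α: (235, 92).
After α: (231, 90).
Z = 90 is thorium.

Th-231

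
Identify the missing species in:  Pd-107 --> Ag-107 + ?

beta-minus particle

Conserve mass number: 107 = 107 + A, so A = 0.
Conserve atomic number: 46 = 47 + Z, so Z = -1.
A = 0 and Z = -1 is e⁻ — a beta-minus particle.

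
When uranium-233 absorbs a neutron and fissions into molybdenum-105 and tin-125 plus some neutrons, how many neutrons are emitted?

Conserve mass number: 234 = 105 + 125 + k, so k = 234 − 230 = 4.
Check atomic number: 92 = 42 + 50 + 0 = 92. ✓

4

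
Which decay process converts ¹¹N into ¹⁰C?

proton emission

ΔA = 10 − 11 = -1; ΔZ = 6 − 7 = -1.
A drops by 1 and Z drops by 1 — a proton was emitted.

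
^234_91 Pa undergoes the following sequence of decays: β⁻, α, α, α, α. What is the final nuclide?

Po-218

Start: (A, Z) = (234, 91).
After β⁻: (234, 92).
After α: (230, 90).
After α: (226, 88).
After α: (222, 86).
After α: (218, 84).
Z = 84 is polonium.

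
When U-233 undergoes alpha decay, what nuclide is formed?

Alpha decay: mass number changes by -4, atomic number by -2.
A: 233 − 4 = 229; Z: 92 − 2 = 90.
Z = 90 is thorium, so the daughter is Th-229.

Th-229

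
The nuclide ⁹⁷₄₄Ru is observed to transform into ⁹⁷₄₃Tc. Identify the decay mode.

beta-plus decay or electron capture

ΔA = 97 − 97 = 0; ΔZ = 43 − 44 = -1.
A is unchanged and Z drops by 1 — a proton has become a neutron (β⁺ emission or electron capture).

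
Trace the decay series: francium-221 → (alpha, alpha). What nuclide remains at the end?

Bi-213

Start: (A, Z) = (221, 87).
After α: (217, 85).
After α: (213, 83).
Z = 83 is bismuth.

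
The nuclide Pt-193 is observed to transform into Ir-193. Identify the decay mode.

ΔA = 193 − 193 = 0; ΔZ = 77 − 78 = -1.
A is unchanged and Z drops by 1 — a proton has become a neutron (β⁺ emission or electron capture).

beta-plus decay or electron capture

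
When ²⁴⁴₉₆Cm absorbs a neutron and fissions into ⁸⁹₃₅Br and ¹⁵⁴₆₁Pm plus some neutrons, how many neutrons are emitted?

Conserve mass number: 245 = 89 + 154 + k, so k = 245 − 243 = 2.
Check atomic number: 96 = 35 + 61 + 0 = 96. ✓

2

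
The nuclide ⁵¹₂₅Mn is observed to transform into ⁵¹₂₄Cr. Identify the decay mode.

beta-plus decay or electron capture

ΔA = 51 − 51 = 0; ΔZ = 24 − 25 = -1.
A is unchanged and Z drops by 1 — a proton has become a neutron (β⁺ emission or electron capture).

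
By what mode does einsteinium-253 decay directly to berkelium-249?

alpha decay

ΔA = 249 − 253 = -4; ΔZ = 97 − 99 = -2.
A drops by 4 and Z drops by 2 — the signature of alpha emission.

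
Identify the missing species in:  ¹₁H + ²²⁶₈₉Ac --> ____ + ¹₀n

Th-226

Conserve mass number: 1 + 226 = A + 1, so A = 226.
Conserve atomic number: 1 + 89 = Z + 0, so Z = 90.
Z = 90 is thorium, so the species is ²²⁶₉₀Th.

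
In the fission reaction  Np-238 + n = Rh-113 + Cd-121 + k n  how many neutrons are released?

Conserve mass number: 239 = 113 + 121 + k, so k = 239 − 234 = 5.
Check atomic number: 93 = 45 + 48 + 0 = 93. ✓

5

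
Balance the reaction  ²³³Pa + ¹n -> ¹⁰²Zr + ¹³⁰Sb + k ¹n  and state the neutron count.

Conserve mass number: 234 = 102 + 130 + k, so k = 234 − 232 = 2.
Check atomic number: 91 = 40 + 51 + 0 = 91. ✓

2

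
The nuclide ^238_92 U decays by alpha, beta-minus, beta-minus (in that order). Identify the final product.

U-234

Start: (A, Z) = (238, 92).
After α: (234, 90).
After β⁻: (234, 91).
After β⁻: (234, 92).
Z = 92 is uranium.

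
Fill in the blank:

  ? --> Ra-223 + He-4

Th-227

Conserve mass number: A = 223 + 4, so A = 227.
Conserve atomic number: Z = 88 + 2, so Z = 90.
Z = 90 is thorium, so the species is Th-227.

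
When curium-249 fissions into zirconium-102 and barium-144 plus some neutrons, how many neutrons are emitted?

3

Conserve mass number: 249 = 102 + 144 + k, so k = 249 − 246 = 3.
Check atomic number: 96 = 40 + 56 + 0 = 96. ✓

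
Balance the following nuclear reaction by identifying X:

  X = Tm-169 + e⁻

Conserve mass number: A = 169 + 0, so A = 169.
Conserve atomic number: Z = 69 − 1, so Z = 68.
Z = 68 is erbium, so the species is Er-169.

Er-169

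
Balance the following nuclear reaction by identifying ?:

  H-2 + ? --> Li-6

alpha particle

Conserve mass number: 2 + A = 6, so A = 4.
Conserve atomic number: 1 + Z = 3, so Z = 2.
A = 4 and Z = 2 is He-4 — an alpha particle.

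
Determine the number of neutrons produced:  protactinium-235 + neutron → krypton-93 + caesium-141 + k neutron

Conserve mass number: 236 = 93 + 141 + k, so k = 236 − 234 = 2.
Check atomic number: 91 = 36 + 55 + 0 = 91. ✓

2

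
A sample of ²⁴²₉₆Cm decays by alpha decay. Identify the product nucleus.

Alpha decay: mass number changes by -4, atomic number by -2.
A: 242 − 4 = 238; Z: 96 − 2 = 94.
Z = 94 is plutonium, so the daughter is ²³⁸₉₄Pu.

Pu-238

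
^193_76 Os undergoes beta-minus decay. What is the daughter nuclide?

Beta-minus decay: mass number changes by +0, atomic number by +1.
A: 193 = 193; Z: 76 + 1 = 77.
Z = 77 is iridium, so the daughter is ^193_77 Ir.

Ir-193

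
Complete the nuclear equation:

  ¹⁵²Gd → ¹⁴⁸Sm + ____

alpha particle

Conserve mass number: 152 = 148 + A, so A = 4.
Conserve atomic number: 64 = 62 + Z, so Z = 2.
A = 4 and Z = 2 is ⁴He — an alpha particle.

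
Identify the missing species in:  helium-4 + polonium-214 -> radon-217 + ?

neutron

Conserve mass number: 4 + 214 = 217 + A, so A = 1.
Conserve atomic number: 2 + 84 = 86 + Z, so Z = 0.
A = 1 and Z = 0 is neutron — a neutron.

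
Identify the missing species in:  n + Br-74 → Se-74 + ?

proton

Conserve mass number: 1 + 74 = 74 + A, so A = 1.
Conserve atomic number: 0 + 35 = 34 + Z, so Z = 1.
A = 1 and Z = 1 is H-1 — a proton.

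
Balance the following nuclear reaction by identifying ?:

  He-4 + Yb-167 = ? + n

Hf-170

Conserve mass number: 4 + 167 = A + 1, so A = 170.
Conserve atomic number: 2 + 70 = Z + 0, so Z = 72.
Z = 72 is hafnium, so the species is Hf-170.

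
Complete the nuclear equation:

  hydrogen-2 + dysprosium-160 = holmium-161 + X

neutron

Conserve mass number: 2 + 160 = 161 + A, so A = 1.
Conserve atomic number: 1 + 66 = 67 + Z, so Z = 0.
A = 1 and Z = 0 is neutron — a neutron.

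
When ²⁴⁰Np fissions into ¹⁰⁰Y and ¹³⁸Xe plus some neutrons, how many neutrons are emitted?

2

Conserve mass number: 240 = 100 + 138 + k, so k = 240 − 238 = 2.
Check atomic number: 93 = 39 + 54 + 0 = 93. ✓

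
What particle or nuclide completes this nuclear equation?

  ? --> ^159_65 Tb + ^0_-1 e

Gd-159

Conserve mass number: A = 159 + 0, so A = 159.
Conserve atomic number: Z = 65 − 1, so Z = 64.
Z = 64 is gadolinium, so the species is ^159_64 Gd.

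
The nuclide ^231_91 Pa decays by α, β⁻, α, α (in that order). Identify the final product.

Start: (A, Z) = (231, 91).
After α: (227, 89).
After β⁻: (227, 90).
After α: (223, 88).
After α: (219, 86).
Z = 86 is radon.

Rn-219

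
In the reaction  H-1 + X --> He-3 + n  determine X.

Conserve mass number: 1 + A = 3 + 1, so A = 3.
Conserve atomic number: 1 + Z = 2 + 0, so Z = 1.
A = 3 and Z = 1 is H-3 — a triton.

triton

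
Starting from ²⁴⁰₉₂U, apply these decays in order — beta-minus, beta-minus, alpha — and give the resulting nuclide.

Start: (A, Z) = (240, 92).
After β⁻: (240, 93).
After β⁻: (240, 94).
After α: (236, 92).
Z = 92 is uranium.

U-236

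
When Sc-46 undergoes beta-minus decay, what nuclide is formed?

Beta-minus decay: mass number changes by +0, atomic number by +1.
A: 46 = 46; Z: 21 + 1 = 22.
Z = 22 is titanium, so the daughter is Ti-46.

Ti-46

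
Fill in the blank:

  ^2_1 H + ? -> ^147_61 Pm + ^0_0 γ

Nd-145

Conserve mass number: 2 + A = 147 + 0, so A = 145.
Conserve atomic number: 1 + Z = 61 + 0, so Z = 60.
Z = 60 is neodymium, so the species is ^145_60 Nd.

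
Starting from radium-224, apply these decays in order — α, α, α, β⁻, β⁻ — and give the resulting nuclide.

Po-212

Start: (A, Z) = (224, 88).
After α: (220, 86).
After α: (216, 84).
After α: (212, 82).
After β⁻: (212, 83).
After β⁻: (212, 84).
Z = 84 is polonium.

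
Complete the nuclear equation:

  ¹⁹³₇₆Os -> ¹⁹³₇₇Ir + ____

beta-minus particle

Conserve mass number: 193 = 193 + A, so A = 0.
Conserve atomic number: 76 = 77 + Z, so Z = -1.
A = 0 and Z = -1 is ⁰₋₁e — a beta-minus particle.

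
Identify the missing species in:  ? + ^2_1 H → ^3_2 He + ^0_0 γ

proton

Conserve mass number: A + 2 = 3 + 0, so A = 1.
Conserve atomic number: Z + 1 = 2 + 0, so Z = 1.
A = 1 and Z = 1 is ^1_1 H — a proton.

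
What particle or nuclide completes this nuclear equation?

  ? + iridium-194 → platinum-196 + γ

deuteron

Conserve mass number: A + 194 = 196 + 0, so A = 2.
Conserve atomic number: Z + 77 = 78 + 0, so Z = 1.
A = 2 and Z = 1 is hydrogen-2 — a deuteron.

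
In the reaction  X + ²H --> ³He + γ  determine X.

proton

Conserve mass number: A + 2 = 3 + 0, so A = 1.
Conserve atomic number: Z + 1 = 2 + 0, so Z = 1.
A = 1 and Z = 1 is ¹H — a proton.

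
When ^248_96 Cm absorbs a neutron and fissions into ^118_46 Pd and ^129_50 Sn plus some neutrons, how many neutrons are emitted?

Conserve mass number: 249 = 118 + 129 + k, so k = 249 − 247 = 2.
Check atomic number: 96 = 46 + 50 + 0 = 96. ✓

2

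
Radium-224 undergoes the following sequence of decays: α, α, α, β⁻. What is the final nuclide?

Bi-212

Start: (A, Z) = (224, 88).
After α: (220, 86).
After α: (216, 84).
After α: (212, 82).
After β⁻: (212, 83).
Z = 83 is bismuth.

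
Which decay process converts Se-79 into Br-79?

ΔA = 79 − 79 = 0; ΔZ = 35 − 34 = +1.
A is unchanged and Z rises by 1 — a neutron has become a proton (β⁻ decay).

beta-minus decay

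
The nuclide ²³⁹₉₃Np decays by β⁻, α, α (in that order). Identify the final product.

Th-231

Start: (A, Z) = (239, 93).
After β⁻: (239, 94).
After α: (235, 92).
After α: (231, 90).
Z = 90 is thorium.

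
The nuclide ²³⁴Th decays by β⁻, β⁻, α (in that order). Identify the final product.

Start: (A, Z) = (234, 90).
After β⁻: (234, 91).
After β⁻: (234, 92).
After α: (230, 90).
Z = 90 is thorium.

Th-230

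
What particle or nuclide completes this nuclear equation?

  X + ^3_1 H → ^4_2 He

Conserve mass number: A + 3 = 4, so A = 1.
Conserve atomic number: Z + 1 = 2, so Z = 1.
A = 1 and Z = 1 is ^1_1 H — a proton.

proton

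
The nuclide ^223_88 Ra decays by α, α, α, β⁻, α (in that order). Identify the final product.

Tl-207

Start: (A, Z) = (223, 88).
After α: (219, 86).
After α: (215, 84).
After α: (211, 82).
After β⁻: (211, 83).
After α: (207, 81).
Z = 81 is thallium.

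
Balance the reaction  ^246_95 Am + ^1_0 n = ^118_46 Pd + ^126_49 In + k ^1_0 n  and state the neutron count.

3

Conserve mass number: 247 = 118 + 126 + k, so k = 247 − 244 = 3.
Check atomic number: 95 = 46 + 49 + 0 = 95. ✓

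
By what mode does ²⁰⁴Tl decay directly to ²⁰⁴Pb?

ΔA = 204 − 204 = 0; ΔZ = 82 − 81 = +1.
A is unchanged and Z rises by 1 — a neutron has become a proton (β⁻ decay).

beta-minus decay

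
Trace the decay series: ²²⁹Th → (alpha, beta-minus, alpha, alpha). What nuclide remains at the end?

Start: (A, Z) = (229, 90).
After α: (225, 88).
After β⁻: (225, 89).
After α: (221, 87).
After α: (217, 85).
Z = 85 is astatine.

At-217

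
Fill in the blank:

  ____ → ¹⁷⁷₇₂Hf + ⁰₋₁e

Lu-177

Conserve mass number: A = 177 + 0, so A = 177.
Conserve atomic number: Z = 72 − 1, so Z = 71.
Z = 71 is lutetium, so the species is ¹⁷⁷₇₁Lu.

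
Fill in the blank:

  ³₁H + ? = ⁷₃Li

Conserve mass number: 3 + A = 7, so A = 4.
Conserve atomic number: 1 + Z = 3, so Z = 2.
A = 4 and Z = 2 is ⁴₂He — an alpha particle.

alpha particle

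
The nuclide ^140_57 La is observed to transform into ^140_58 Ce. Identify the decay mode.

beta-minus decay

ΔA = 140 − 140 = 0; ΔZ = 58 − 57 = +1.
A is unchanged and Z rises by 1 — a neutron has become a proton (β⁻ decay).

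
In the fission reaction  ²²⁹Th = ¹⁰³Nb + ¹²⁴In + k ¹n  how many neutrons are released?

2

Conserve mass number: 229 = 103 + 124 + k, so k = 229 − 227 = 2.
Check atomic number: 90 = 41 + 49 + 0 = 90. ✓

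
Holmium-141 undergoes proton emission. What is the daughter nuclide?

Proton emission: mass number changes by -1, atomic number by -1.
A: 141 − 1 = 140; Z: 67 − 1 = 66.
Z = 66 is dysprosium, so the daughter is dysprosium-140.

Dy-140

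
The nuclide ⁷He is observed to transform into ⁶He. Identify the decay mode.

neutron emission

ΔA = 6 − 7 = -1; ΔZ = 2 − 2 = +0.
A drops by 1 with Z unchanged — a neutron was emitted.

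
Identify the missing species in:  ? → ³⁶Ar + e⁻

Conserve mass number: A = 36 + 0, so A = 36.
Conserve atomic number: Z = 18 − 1, so Z = 17.
Z = 17 is chlorine, so the species is ³⁶Cl.

Cl-36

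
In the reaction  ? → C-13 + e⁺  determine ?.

N-13

Conserve mass number: A = 13 + 0, so A = 13.
Conserve atomic number: Z = 6 + 1, so Z = 7.
Z = 7 is nitrogen, so the species is N-13.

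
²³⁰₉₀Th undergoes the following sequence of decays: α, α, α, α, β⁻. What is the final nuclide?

Start: (A, Z) = (230, 90).
After α: (226, 88).
After α: (222, 86).
After α: (218, 84).
After α: (214, 82).
After β⁻: (214, 83).
Z = 83 is bismuth.

Bi-214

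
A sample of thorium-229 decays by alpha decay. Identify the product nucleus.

Ra-225

Alpha decay: mass number changes by -4, atomic number by -2.
A: 229 − 4 = 225; Z: 90 − 2 = 88.
Z = 88 is radium, so the daughter is radium-225.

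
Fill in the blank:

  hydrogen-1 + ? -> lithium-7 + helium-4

Be-10

Conserve mass number: 1 + A = 7 + 4, so A = 10.
Conserve atomic number: 1 + Z = 3 + 2, so Z = 4.
Z = 4 is beryllium, so the species is beryllium-10.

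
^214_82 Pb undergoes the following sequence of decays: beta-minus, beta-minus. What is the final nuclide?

Po-214

Start: (A, Z) = (214, 82).
After β⁻: (214, 83).
After β⁻: (214, 84).
Z = 84 is polonium.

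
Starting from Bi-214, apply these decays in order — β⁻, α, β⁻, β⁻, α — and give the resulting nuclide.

Pb-206

Start: (A, Z) = (214, 83).
After β⁻: (214, 84).
After α: (210, 82).
After β⁻: (210, 83).
After β⁻: (210, 84).
After α: (206, 82).
Z = 82 is lead.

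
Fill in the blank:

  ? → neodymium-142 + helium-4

Conserve mass number: A = 142 + 4, so A = 146.
Conserve atomic number: Z = 60 + 2, so Z = 62.
Z = 62 is samarium, so the species is samarium-146.

Sm-146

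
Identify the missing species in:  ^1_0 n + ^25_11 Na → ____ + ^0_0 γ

Conserve mass number: 1 + 25 = A + 0, so A = 26.
Conserve atomic number: 0 + 11 = Z + 0, so Z = 11.
Z = 11 is sodium, so the species is ^26_11 Na.

Na-26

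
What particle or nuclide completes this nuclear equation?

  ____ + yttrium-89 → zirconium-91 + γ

deuteron

Conserve mass number: A + 89 = 91 + 0, so A = 2.
Conserve atomic number: Z + 39 = 40 + 0, so Z = 1.
A = 2 and Z = 1 is hydrogen-2 — a deuteron.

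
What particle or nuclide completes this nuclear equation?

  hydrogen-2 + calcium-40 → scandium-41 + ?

Conserve mass number: 2 + 40 = 41 + A, so A = 1.
Conserve atomic number: 1 + 20 = 21 + Z, so Z = 0.
A = 1 and Z = 0 is neutron — a neutron.

neutron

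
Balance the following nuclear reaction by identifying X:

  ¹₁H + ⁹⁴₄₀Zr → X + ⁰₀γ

Nb-95

Conserve mass number: 1 + 94 = A + 0, so A = 95.
Conserve atomic number: 1 + 40 = Z + 0, so Z = 41.
Z = 41 is niobium, so the species is ⁹⁵₄₁Nb.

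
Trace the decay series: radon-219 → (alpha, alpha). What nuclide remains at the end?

Pb-211

Start: (A, Z) = (219, 86).
After α: (215, 84).
After α: (211, 82).
Z = 82 is lead.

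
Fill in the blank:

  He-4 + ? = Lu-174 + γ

Conserve mass number: 4 + A = 174 + 0, so A = 170.
Conserve atomic number: 2 + Z = 71 + 0, so Z = 69.
Z = 69 is thulium, so the species is Tm-170.

Tm-170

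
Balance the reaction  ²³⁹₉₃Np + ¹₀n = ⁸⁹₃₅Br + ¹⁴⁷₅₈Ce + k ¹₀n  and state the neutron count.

Conserve mass number: 240 = 89 + 147 + k, so k = 240 − 236 = 4.
Check atomic number: 93 = 35 + 58 + 0 = 93. ✓

4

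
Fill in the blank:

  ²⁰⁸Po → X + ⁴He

Conserve mass number: 208 = A + 4, so A = 204.
Conserve atomic number: 84 = Z + 2, so Z = 82.
Z = 82 is lead, so the species is ²⁰⁴Pb.

Pb-204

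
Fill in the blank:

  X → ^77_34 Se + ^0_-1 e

Conserve mass number: A = 77 + 0, so A = 77.
Conserve atomic number: Z = 34 − 1, so Z = 33.
Z = 33 is arsenic, so the species is ^77_33 As.

As-77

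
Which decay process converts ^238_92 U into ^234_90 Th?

alpha decay

ΔA = 234 − 238 = -4; ΔZ = 90 − 92 = -2.
A drops by 4 and Z drops by 2 — the signature of alpha emission.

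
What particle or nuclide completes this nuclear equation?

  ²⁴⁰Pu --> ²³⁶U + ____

alpha particle

Conserve mass number: 240 = 236 + A, so A = 4.
Conserve atomic number: 94 = 92 + Z, so Z = 2.
A = 4 and Z = 2 is ⁴He — an alpha particle.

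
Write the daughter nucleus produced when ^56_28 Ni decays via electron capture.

Co-56

Electron capture: mass number changes by +0, atomic number by -1.
A: 56 = 56; Z: 28 − 1 = 27.
Z = 27 is cobalt, so the daughter is ^56_27 Co.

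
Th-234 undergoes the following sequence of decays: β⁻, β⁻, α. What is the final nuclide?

Start: (A, Z) = (234, 90).
After β⁻: (234, 91).
After β⁻: (234, 92).
After α: (230, 90).
Z = 90 is thorium.

Th-230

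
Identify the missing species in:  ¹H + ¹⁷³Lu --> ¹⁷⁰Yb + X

Conserve mass number: 1 + 173 = 170 + A, so A = 4.
Conserve atomic number: 1 + 71 = 70 + Z, so Z = 2.
A = 4 and Z = 2 is ⁴He — an alpha particle.

alpha particle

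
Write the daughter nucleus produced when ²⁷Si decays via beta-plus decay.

Al-27

Beta-plus decay: mass number changes by +0, atomic number by -1.
A: 27 = 27; Z: 14 − 1 = 13.
Z = 13 is aluminium, so the daughter is ²⁷Al.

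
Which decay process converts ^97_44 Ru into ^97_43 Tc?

beta-plus decay or electron capture

ΔA = 97 − 97 = 0; ΔZ = 43 − 44 = -1.
A is unchanged and Z drops by 1 — a proton has become a neutron (β⁺ emission or electron capture).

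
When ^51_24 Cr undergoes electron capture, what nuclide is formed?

V-51

Electron capture: mass number changes by +0, atomic number by -1.
A: 51 = 51; Z: 24 − 1 = 23.
Z = 23 is vanadium, so the daughter is ^51_23 V.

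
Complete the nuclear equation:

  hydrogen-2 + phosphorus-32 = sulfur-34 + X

Conserve mass number: 2 + 32 = 34 + A, so A = 0.
Conserve atomic number: 1 + 15 = 16 + Z, so Z = 0.
A = 0 and Z = 0 is γ — a gamma ray.

gamma ray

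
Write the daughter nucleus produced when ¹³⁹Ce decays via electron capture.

La-139

Electron capture: mass number changes by +0, atomic number by -1.
A: 139 = 139; Z: 58 − 1 = 57.
Z = 57 is lanthanum, so the daughter is ¹³⁹La.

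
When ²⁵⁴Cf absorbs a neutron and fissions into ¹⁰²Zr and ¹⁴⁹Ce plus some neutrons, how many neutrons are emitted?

4

Conserve mass number: 255 = 102 + 149 + k, so k = 255 − 251 = 4.
Check atomic number: 98 = 40 + 58 + 0 = 98. ✓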